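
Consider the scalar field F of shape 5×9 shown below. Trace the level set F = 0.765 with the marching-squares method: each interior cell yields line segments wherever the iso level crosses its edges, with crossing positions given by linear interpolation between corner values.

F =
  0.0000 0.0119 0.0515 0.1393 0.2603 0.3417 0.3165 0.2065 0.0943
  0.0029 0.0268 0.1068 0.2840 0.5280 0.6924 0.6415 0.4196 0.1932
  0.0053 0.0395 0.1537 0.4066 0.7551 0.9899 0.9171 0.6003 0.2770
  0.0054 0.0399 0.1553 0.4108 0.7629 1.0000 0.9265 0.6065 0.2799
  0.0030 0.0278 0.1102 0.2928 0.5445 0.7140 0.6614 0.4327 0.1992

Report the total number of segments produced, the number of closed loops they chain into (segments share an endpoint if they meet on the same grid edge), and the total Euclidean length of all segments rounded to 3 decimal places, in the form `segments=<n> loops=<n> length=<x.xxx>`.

segments=8 loops=1 length=8.074

cell (1,4): code 0100 → (1.244,5.000)–(2.000,4.042)
cell (1,5): code 1100 → (1.448,6.000)–(1.244,5.000)
cell (1,6): code 1000 → (2.000,6.480)–(1.448,6.000)
cell (2,4): code 0110 → (2.000,4.042)–(3.000,4.009)
cell (2,6): code 1001 → (3.000,6.505)–(2.000,6.480)
cell (3,4): code 0010 → (3.000,4.009)–(3.822,5.000)
cell (3,5): code 0011 → (3.822,5.000)–(3.609,6.000)
cell (3,6): code 0001 → (3.609,6.000)–(3.000,6.505)
total: 8 segments, chained into 1 closed loop(s), length Σ = 8.074055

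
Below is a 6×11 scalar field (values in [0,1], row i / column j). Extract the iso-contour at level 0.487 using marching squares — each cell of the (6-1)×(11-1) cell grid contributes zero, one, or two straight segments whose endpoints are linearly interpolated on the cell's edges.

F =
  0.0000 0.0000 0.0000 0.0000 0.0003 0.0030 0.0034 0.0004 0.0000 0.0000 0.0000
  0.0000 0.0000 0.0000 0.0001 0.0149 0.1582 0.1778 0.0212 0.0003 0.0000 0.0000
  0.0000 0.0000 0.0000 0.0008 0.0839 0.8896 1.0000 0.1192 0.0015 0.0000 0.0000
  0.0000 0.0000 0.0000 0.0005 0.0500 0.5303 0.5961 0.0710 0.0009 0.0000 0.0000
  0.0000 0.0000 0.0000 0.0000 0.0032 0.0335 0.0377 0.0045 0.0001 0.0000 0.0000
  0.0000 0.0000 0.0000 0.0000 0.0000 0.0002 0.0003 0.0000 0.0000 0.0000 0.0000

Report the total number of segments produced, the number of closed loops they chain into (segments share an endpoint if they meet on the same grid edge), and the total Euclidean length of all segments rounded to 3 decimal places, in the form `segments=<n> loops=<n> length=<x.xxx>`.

segments=8 loops=1 length=6.165

cell (1,4): code 0100 → (1.450,5.000)–(2.000,4.500)
cell (1,5): code 1100 → (1.376,6.000)–(1.450,5.000)
cell (1,6): code 1000 → (2.000,6.582)–(1.376,6.000)
cell (2,4): code 0110 → (2.000,4.500)–(3.000,4.910)
cell (2,6): code 1001 → (3.000,6.208)–(2.000,6.582)
cell (3,4): code 0010 → (3.000,4.910)–(3.087,5.000)
cell (3,5): code 0011 → (3.087,5.000)–(3.195,6.000)
cell (3,6): code 0001 → (3.195,6.000)–(3.000,6.208)
total: 8 segments, chained into 1 closed loop(s), length Σ = 6.164585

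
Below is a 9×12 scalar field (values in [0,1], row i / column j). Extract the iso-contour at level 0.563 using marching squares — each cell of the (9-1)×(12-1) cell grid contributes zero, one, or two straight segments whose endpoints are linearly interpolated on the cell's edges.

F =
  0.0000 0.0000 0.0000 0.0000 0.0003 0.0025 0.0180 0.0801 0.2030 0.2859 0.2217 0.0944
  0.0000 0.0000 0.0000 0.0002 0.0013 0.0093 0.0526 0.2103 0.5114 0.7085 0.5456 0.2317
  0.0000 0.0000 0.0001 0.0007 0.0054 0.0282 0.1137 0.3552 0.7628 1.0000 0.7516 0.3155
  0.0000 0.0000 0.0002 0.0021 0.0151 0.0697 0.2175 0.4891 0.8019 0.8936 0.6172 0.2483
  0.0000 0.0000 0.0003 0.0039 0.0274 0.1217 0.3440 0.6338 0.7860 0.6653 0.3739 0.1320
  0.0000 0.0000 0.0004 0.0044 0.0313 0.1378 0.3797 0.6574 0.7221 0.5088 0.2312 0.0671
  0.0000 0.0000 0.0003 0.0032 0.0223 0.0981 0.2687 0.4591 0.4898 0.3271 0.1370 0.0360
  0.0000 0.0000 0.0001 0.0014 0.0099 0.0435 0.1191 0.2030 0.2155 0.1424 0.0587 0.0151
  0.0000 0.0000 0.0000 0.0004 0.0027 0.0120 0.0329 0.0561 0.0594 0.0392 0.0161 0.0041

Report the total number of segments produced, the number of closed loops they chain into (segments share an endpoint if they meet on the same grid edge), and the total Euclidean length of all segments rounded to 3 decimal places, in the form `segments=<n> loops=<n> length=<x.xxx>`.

segments=18 loops=1 length=13.448

cell (0,8): code 0100 → (0.656,9.000)–(1.000,8.262)
cell (0,9): code 1000 → (1.000,9.893)–(0.656,9.000)
cell (1,7): code 0100 → (1.205,8.000)–(2.000,7.510)
cell (1,8): code 1110 → (1.000,8.262)–(1.205,8.000)
cell (1,9): code 1101 → (1.084,10.000)–(1.000,9.893)
cell (1,10): code 1000 → (2.000,10.432)–(1.084,10.000)
cell (2,7): code 0110 → (2.000,7.510)–(3.000,7.236)
cell (2,10): code 1001 → (3.000,10.147)–(2.000,10.432)
cell (3,6): code 0100 → (3.511,7.000)–(4.000,6.756)
cell (3,7): code 1110 → (3.000,7.236)–(3.511,7.000)
cell (3,9): code 1011 → (4.000,9.351)–(3.223,10.000)
cell (3,10): code 0001 → (3.223,10.000)–(3.000,10.147)
cell (4,6): code 0110 → (4.000,6.756)–(5.000,6.660)
cell (4,8): code 1011 → (5.000,8.746)–(4.654,9.000)
cell (4,9): code 0001 → (4.654,9.000)–(4.000,9.351)
cell (5,6): code 0010 → (5.000,6.660)–(5.476,7.000)
cell (5,7): code 0011 → (5.476,7.000)–(5.685,8.000)
cell (5,8): code 0001 → (5.685,8.000)–(5.000,8.746)
total: 18 segments, chained into 1 closed loop(s), length Σ = 13.447885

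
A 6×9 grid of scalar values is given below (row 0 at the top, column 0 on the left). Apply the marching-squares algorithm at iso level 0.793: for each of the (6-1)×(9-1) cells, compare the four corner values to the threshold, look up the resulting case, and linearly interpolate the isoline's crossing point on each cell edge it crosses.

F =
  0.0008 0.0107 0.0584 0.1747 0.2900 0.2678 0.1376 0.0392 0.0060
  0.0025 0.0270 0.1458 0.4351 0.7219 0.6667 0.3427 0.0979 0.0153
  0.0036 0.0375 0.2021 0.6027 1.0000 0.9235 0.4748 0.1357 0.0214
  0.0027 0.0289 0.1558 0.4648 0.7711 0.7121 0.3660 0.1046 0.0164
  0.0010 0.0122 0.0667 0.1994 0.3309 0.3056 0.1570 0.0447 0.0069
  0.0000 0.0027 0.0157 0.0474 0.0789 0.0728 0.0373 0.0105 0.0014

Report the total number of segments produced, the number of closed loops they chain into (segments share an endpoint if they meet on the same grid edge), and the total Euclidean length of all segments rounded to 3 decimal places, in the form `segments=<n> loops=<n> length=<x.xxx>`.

cell (1,3): code 0100 → (1.256,4.000)–(2.000,3.479)
cell (1,4): code 1100 → (1.492,5.000)–(1.256,4.000)
cell (1,5): code 1000 → (2.000,5.291)–(1.492,5.000)
cell (2,3): code 0010 → (2.000,3.479)–(2.904,4.000)
cell (2,4): code 0011 → (2.904,4.000)–(2.617,5.000)
cell (2,5): code 0001 → (2.617,5.000)–(2.000,5.291)
total: 6 segments, chained into 1 closed loop(s), length Σ = 5.288040

segments=6 loops=1 length=5.288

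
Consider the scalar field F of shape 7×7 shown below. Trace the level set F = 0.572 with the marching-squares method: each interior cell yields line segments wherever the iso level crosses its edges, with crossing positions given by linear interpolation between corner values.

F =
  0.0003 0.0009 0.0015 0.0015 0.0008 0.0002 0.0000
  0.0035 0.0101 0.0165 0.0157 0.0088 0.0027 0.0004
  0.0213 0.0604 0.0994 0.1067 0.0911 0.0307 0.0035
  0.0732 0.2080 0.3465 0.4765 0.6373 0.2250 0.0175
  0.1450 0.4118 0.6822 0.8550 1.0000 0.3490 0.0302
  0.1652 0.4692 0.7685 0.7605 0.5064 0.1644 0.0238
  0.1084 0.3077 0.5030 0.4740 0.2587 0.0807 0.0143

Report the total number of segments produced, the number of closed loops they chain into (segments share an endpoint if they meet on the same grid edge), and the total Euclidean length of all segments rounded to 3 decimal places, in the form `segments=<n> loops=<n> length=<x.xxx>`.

cell (2,3): code 0100 → (2.880,4.000)–(3.000,3.594)
cell (2,4): code 1000 → (3.000,4.158)–(2.880,4.000)
cell (3,1): code 0100 → (3.672,2.000)–(4.000,1.592)
cell (3,2): code 1100 → (3.252,3.000)–(3.672,2.000)
cell (3,3): code 1110 → (3.000,3.594)–(3.252,3.000)
cell (3,4): code 1001 → (4.000,4.657)–(3.000,4.158)
cell (4,1): code 0110 → (4.000,1.592)–(5.000,1.343)
cell (4,3): code 1011 → (5.000,3.742)–(4.867,4.000)
cell (4,4): code 0001 → (4.867,4.000)–(4.000,4.657)
cell (5,1): code 0010 → (5.000,1.343)–(5.740,2.000)
cell (5,2): code 0011 → (5.740,2.000)–(5.658,3.000)
cell (5,3): code 0001 → (5.658,3.000)–(5.000,3.742)
total: 12 segments, chained into 1 closed loop(s), length Σ = 9.385708

segments=12 loops=1 length=9.386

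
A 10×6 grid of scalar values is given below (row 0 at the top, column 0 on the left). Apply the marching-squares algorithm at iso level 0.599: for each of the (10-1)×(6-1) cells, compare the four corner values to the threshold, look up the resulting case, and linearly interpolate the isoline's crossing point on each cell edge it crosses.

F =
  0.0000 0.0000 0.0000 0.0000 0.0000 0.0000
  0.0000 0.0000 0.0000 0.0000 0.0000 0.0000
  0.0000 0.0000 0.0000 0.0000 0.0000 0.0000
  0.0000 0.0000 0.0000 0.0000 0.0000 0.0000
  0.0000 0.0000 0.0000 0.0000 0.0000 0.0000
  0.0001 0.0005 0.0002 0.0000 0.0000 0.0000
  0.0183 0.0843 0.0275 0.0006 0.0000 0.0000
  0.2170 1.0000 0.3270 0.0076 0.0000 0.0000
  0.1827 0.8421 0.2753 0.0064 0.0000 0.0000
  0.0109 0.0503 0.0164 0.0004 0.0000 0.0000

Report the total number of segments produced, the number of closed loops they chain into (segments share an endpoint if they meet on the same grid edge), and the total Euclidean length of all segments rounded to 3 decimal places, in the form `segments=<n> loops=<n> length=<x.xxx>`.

cell (6,0): code 0100 → (6.562,1.000)–(7.000,0.488)
cell (6,1): code 1000 → (7.000,1.596)–(6.562,1.000)
cell (7,0): code 0110 → (7.000,0.488)–(8.000,0.631)
cell (7,1): code 1001 → (8.000,1.429)–(7.000,1.596)
cell (8,0): code 0010 → (8.000,0.631)–(8.307,1.000)
cell (8,1): code 0001 → (8.307,1.000)–(8.000,1.429)
total: 6 segments, chained into 1 closed loop(s), length Σ = 4.444599

segments=6 loops=1 length=4.445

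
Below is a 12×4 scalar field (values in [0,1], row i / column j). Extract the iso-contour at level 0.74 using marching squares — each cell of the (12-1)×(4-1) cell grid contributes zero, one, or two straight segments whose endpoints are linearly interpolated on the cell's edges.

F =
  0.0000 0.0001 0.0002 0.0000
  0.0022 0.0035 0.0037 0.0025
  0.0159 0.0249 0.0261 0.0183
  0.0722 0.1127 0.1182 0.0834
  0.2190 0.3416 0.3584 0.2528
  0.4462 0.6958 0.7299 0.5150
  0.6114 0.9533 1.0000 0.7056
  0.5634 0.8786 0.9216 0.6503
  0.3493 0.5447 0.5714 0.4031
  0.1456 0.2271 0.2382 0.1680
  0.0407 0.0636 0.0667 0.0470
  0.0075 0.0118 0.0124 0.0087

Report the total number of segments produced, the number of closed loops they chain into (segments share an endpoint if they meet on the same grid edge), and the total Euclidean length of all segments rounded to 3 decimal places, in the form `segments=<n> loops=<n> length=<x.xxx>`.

cell (5,0): code 0100 → (5.172,1.000)–(6.000,0.376)
cell (5,1): code 1100 → (5.037,2.000)–(5.172,1.000)
cell (5,2): code 1000 → (6.000,2.883)–(5.037,2.000)
cell (6,0): code 0110 → (6.000,0.376)–(7.000,0.560)
cell (6,2): code 1001 → (7.000,2.669)–(6.000,2.883)
cell (7,0): code 0010 → (7.000,0.560)–(7.415,1.000)
cell (7,1): code 0011 → (7.415,1.000)–(7.519,2.000)
cell (7,2): code 0001 → (7.519,2.000)–(7.000,2.669)
total: 8 segments, chained into 1 closed loop(s), length Σ = 7.848511

segments=8 loops=1 length=7.849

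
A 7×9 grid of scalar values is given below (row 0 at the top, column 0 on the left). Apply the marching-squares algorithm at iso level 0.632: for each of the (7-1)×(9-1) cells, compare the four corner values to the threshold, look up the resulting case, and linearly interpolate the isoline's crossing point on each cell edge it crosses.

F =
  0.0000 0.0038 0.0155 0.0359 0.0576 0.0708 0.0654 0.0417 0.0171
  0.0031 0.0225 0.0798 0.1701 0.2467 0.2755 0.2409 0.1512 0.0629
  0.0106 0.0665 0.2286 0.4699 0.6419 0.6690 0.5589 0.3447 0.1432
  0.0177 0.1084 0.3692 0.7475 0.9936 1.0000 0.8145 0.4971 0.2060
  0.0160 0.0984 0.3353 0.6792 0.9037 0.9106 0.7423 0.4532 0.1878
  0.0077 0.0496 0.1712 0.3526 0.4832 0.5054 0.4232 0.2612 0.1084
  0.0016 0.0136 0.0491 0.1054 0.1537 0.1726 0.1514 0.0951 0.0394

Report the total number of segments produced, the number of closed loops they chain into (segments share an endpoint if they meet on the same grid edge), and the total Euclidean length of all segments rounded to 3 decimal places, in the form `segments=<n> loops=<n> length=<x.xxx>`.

cell (1,3): code 0100 → (1.975,4.000)–(2.000,3.942)
cell (1,4): code 1100 → (1.906,5.000)–(1.975,4.000)
cell (1,5): code 1000 → (2.000,5.336)–(1.906,5.000)
cell (2,2): code 0100 → (2.584,3.000)–(3.000,2.695)
cell (2,3): code 1110 → (2.000,3.942)–(2.584,3.000)
cell (2,5): code 1101 → (2.286,6.000)–(2.000,5.336)
cell (2,6): code 1000 → (3.000,6.575)–(2.286,6.000)
cell (3,2): code 0110 → (3.000,2.695)–(4.000,2.863)
cell (3,6): code 1001 → (4.000,6.382)–(3.000,6.575)
cell (4,2): code 0010 → (4.000,2.863)–(4.145,3.000)
cell (4,3): code 0011 → (4.145,3.000)–(4.646,4.000)
cell (4,4): code 0011 → (4.646,4.000)–(4.688,5.000)
cell (4,5): code 0011 → (4.688,5.000)–(4.346,6.000)
cell (4,6): code 0001 → (4.346,6.000)–(4.000,6.382)
total: 14 segments, chained into 1 closed loop(s), length Σ = 10.601669

segments=14 loops=1 length=10.602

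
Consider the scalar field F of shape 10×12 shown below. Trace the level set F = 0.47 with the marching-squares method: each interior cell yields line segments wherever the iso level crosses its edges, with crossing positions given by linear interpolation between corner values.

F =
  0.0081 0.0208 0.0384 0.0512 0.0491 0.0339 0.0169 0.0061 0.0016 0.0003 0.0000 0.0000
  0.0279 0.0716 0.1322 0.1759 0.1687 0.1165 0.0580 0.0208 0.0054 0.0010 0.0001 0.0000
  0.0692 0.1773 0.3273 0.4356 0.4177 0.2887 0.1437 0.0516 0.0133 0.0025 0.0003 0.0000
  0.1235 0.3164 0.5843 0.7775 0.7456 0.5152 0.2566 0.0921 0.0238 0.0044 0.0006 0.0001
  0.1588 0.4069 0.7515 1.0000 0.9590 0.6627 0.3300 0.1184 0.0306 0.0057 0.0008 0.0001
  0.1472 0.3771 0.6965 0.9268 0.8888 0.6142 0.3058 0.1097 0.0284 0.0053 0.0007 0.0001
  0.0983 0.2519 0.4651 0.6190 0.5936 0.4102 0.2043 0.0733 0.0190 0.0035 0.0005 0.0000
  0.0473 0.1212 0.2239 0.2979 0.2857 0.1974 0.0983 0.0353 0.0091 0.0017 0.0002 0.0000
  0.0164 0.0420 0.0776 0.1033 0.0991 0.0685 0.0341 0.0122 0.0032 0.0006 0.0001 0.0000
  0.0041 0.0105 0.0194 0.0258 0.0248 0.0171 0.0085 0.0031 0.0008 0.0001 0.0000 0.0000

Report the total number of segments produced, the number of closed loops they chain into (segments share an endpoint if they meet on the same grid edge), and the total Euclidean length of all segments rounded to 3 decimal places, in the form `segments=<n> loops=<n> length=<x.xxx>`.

cell (2,1): code 0100 → (2.555,2.000)–(3.000,1.573)
cell (2,2): code 1100 → (2.101,3.000)–(2.555,2.000)
cell (2,3): code 1100 → (2.159,4.000)–(2.101,3.000)
cell (2,4): code 1100 → (2.800,5.000)–(2.159,4.000)
cell (2,5): code 1000 → (3.000,5.175)–(2.800,5.000)
cell (3,1): code 0110 → (3.000,1.573)–(4.000,1.183)
cell (3,5): code 1001 → (4.000,5.579)–(3.000,5.175)
cell (4,1): code 0110 → (4.000,1.183)–(5.000,1.291)
cell (4,5): code 1001 → (5.000,5.468)–(4.000,5.579)
cell (5,1): code 0010 → (5.000,1.291)–(5.979,2.000)
cell (5,2): code 0111 → (5.979,2.000)–(6.000,2.032)
cell (5,4): code 1011 → (6.000,4.674)–(5.707,5.000)
cell (5,5): code 0001 → (5.707,5.000)–(5.000,5.468)
cell (6,2): code 0010 → (6.000,2.032)–(6.464,3.000)
cell (6,3): code 0011 → (6.464,3.000)–(6.401,4.000)
cell (6,4): code 0001 → (6.401,4.000)–(6.000,4.674)
total: 16 segments, chained into 1 closed loop(s), length Σ = 13.726646

segments=16 loops=1 length=13.727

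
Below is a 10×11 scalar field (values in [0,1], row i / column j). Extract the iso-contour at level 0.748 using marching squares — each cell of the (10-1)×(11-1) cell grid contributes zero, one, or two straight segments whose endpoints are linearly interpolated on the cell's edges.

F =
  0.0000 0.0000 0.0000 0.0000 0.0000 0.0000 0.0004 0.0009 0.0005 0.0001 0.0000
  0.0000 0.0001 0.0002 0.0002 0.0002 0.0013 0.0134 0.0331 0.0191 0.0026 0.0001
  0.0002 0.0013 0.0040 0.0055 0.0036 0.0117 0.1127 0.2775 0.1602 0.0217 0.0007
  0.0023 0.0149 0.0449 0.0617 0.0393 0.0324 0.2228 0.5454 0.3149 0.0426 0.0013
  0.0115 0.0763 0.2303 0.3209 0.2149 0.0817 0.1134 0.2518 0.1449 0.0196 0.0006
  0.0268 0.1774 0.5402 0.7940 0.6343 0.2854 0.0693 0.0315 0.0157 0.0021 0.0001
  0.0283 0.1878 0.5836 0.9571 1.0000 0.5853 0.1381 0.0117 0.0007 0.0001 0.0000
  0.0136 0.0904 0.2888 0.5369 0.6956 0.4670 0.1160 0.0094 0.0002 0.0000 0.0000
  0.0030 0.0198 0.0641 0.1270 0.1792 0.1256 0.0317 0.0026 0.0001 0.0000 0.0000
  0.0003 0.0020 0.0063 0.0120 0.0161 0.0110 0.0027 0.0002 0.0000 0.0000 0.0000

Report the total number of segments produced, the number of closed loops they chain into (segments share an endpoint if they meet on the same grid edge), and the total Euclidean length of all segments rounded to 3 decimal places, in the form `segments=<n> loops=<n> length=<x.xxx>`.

segments=8 loops=1 length=6.104

cell (4,2): code 0100 → (4.903,3.000)–(5.000,2.819)
cell (4,3): code 1000 → (5.000,3.288)–(4.903,3.000)
cell (5,2): code 0110 → (5.000,2.819)–(6.000,2.440)
cell (5,3): code 1101 → (5.311,4.000)–(5.000,3.288)
cell (5,4): code 1000 → (6.000,4.608)–(5.311,4.000)
cell (6,2): code 0010 → (6.000,2.440)–(6.498,3.000)
cell (6,3): code 0011 → (6.498,3.000)–(6.828,4.000)
cell (6,4): code 0001 → (6.828,4.000)–(6.000,4.608)
total: 8 segments, chained into 1 closed loop(s), length Σ = 6.103682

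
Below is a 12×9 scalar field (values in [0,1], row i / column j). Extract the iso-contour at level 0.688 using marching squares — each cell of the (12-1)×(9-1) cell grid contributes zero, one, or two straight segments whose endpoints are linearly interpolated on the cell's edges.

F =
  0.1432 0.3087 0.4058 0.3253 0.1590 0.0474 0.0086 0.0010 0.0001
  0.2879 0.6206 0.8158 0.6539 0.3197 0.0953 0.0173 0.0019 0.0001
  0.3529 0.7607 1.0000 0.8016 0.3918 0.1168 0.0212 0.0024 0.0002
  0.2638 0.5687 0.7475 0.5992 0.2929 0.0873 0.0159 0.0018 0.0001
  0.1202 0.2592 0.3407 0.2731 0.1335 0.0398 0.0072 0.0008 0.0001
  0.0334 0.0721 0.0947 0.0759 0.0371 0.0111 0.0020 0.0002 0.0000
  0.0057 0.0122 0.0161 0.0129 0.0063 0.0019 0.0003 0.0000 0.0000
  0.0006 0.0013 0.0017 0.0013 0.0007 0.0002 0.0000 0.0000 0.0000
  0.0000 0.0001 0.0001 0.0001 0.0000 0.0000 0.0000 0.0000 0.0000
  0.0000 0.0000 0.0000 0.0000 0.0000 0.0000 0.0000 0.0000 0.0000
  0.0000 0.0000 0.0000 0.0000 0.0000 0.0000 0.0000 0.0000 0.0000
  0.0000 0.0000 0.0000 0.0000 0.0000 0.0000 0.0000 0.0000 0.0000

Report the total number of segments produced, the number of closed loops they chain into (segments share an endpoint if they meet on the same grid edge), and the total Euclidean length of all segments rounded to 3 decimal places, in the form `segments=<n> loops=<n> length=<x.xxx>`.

cell (0,1): code 0100 → (0.688,2.000)–(1.000,1.345)
cell (0,2): code 1000 → (1.000,2.789)–(0.688,2.000)
cell (1,0): code 0100 → (1.481,1.000)–(2.000,0.822)
cell (1,1): code 1110 → (1.000,1.345)–(1.481,1.000)
cell (1,2): code 1101 → (1.231,3.000)–(1.000,2.789)
cell (1,3): code 1000 → (2.000,3.277)–(1.231,3.000)
cell (2,0): code 0010 → (2.000,0.822)–(2.379,1.000)
cell (2,1): code 0111 → (2.379,1.000)–(3.000,1.667)
cell (2,2): code 1011 → (3.000,2.401)–(2.561,3.000)
cell (2,3): code 0001 → (2.561,3.000)–(2.000,3.277)
cell (3,1): code 0010 → (3.000,1.667)–(3.146,2.000)
cell (3,2): code 0001 → (3.146,2.000)–(3.000,2.401)
total: 12 segments, chained into 1 closed loop(s), length Σ = 7.333847

segments=12 loops=1 length=7.334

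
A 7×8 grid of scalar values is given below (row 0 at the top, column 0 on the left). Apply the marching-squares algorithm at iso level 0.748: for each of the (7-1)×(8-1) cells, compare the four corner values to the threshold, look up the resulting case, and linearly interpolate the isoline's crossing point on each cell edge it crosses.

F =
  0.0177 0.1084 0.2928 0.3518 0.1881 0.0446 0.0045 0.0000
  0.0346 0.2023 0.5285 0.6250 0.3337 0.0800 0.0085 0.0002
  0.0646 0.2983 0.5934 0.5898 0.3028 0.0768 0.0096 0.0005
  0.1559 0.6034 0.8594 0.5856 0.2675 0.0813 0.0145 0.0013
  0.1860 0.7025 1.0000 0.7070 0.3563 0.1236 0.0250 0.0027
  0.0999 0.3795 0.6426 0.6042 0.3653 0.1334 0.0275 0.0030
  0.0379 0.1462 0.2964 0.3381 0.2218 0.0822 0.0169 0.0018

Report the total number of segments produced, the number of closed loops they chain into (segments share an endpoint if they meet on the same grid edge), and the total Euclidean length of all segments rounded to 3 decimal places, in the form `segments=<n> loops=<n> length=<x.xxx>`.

segments=6 loops=1 length=5.582

cell (2,1): code 0100 → (2.581,2.000)–(3.000,1.565)
cell (2,2): code 1000 → (3.000,2.407)–(2.581,2.000)
cell (3,1): code 0110 → (3.000,1.565)–(4.000,1.153)
cell (3,2): code 1001 → (4.000,2.860)–(3.000,2.407)
cell (4,1): code 0010 → (4.000,1.153)–(4.705,2.000)
cell (4,2): code 0001 → (4.705,2.000)–(4.000,2.860)
total: 6 segments, chained into 1 closed loop(s), length Σ = 5.581519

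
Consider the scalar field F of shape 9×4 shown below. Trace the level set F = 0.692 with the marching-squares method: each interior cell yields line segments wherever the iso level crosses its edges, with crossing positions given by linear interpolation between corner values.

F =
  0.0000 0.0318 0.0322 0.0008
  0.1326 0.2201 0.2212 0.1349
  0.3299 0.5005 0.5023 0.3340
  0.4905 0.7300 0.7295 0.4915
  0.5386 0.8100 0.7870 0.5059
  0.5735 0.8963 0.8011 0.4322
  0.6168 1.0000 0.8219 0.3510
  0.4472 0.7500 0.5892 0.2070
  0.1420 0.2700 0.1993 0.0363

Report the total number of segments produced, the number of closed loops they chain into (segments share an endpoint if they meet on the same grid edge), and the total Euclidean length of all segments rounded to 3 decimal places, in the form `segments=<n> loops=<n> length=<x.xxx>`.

segments=14 loops=1 length=10.725

cell (2,0): code 0100 → (2.834,1.000)–(3.000,0.841)
cell (2,1): code 1100 → (2.835,2.000)–(2.834,1.000)
cell (2,2): code 1000 → (3.000,2.158)–(2.835,2.000)
cell (3,0): code 0110 → (3.000,0.841)–(4.000,0.565)
cell (3,2): code 1001 → (4.000,2.338)–(3.000,2.158)
cell (4,0): code 0110 → (4.000,0.565)–(5.000,0.367)
cell (4,2): code 1001 → (5.000,2.296)–(4.000,2.338)
cell (5,0): code 0110 → (5.000,0.367)–(6.000,0.196)
cell (5,2): code 1001 → (6.000,2.276)–(5.000,2.296)
cell (6,0): code 0110 → (6.000,0.196)–(7.000,0.808)
cell (6,1): code 1011 → (7.000,1.361)–(6.558,2.000)
cell (6,2): code 0001 → (6.558,2.000)–(6.000,2.276)
cell (7,0): code 0010 → (7.000,0.808)–(7.121,1.000)
cell (7,1): code 0001 → (7.121,1.000)–(7.000,1.361)
total: 14 segments, chained into 1 closed loop(s), length Σ = 10.725240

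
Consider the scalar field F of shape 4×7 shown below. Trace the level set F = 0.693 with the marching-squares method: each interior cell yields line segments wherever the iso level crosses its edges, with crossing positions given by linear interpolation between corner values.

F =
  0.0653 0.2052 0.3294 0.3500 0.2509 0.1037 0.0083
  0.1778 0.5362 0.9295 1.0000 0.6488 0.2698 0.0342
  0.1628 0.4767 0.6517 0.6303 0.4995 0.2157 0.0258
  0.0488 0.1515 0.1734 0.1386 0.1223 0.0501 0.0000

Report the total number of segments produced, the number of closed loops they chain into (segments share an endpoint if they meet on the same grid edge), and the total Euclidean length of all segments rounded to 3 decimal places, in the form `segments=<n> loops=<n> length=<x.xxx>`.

segments=6 loops=1 length=5.964

cell (0,1): code 0100 → (0.606,2.000)–(1.000,1.399)
cell (0,2): code 1100 → (0.528,3.000)–(0.606,2.000)
cell (0,3): code 1000 → (1.000,3.874)–(0.528,3.000)
cell (1,1): code 0010 → (1.000,1.399)–(1.851,2.000)
cell (1,2): code 0011 → (1.851,2.000)–(1.830,3.000)
cell (1,3): code 0001 → (1.830,3.000)–(1.000,3.874)
total: 6 segments, chained into 1 closed loop(s), length Σ = 5.963793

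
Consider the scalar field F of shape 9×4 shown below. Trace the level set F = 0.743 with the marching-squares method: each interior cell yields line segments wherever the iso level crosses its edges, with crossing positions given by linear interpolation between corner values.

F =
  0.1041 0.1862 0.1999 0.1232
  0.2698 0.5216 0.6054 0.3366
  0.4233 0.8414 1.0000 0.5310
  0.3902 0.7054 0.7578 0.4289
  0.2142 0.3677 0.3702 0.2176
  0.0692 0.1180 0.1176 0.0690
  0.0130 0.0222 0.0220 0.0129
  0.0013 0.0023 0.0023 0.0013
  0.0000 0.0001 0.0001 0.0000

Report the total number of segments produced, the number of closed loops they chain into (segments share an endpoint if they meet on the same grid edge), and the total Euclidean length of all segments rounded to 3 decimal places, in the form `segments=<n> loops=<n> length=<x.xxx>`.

segments=8 loops=1 length=5.289

cell (1,0): code 0100 → (1.692,1.000)–(2.000,0.765)
cell (1,1): code 1100 → (1.349,2.000)–(1.692,1.000)
cell (1,2): code 1000 → (2.000,2.548)–(1.349,2.000)
cell (2,0): code 0010 → (2.000,0.765)–(2.724,1.000)
cell (2,1): code 0111 → (2.724,1.000)–(3.000,1.718)
cell (2,2): code 1001 → (3.000,2.045)–(2.000,2.548)
cell (3,1): code 0010 → (3.000,1.718)–(3.038,2.000)
cell (3,2): code 0001 → (3.038,2.000)–(3.000,2.045)
total: 8 segments, chained into 1 closed loop(s), length Σ = 5.289133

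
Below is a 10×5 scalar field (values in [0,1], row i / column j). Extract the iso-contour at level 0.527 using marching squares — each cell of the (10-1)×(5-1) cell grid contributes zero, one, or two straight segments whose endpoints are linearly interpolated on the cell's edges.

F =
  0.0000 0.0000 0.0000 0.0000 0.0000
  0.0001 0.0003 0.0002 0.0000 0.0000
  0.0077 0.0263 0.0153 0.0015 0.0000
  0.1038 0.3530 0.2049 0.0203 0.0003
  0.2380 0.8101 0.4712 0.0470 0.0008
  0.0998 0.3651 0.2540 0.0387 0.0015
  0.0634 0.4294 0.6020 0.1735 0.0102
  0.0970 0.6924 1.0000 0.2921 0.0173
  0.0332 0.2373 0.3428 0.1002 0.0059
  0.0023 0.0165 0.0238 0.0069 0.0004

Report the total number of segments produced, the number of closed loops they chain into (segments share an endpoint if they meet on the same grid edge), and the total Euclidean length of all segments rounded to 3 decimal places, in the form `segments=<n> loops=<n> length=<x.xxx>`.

segments=12 loops=2 length=9.431

cell (3,0): code 0100 → (3.381,1.000)–(4.000,0.505)
cell (3,1): code 1000 → (4.000,1.835)–(3.381,1.000)
cell (4,0): code 0010 → (4.000,0.505)–(4.636,1.000)
cell (4,1): code 0001 → (4.636,1.000)–(4.000,1.835)
cell (5,1): code 0100 → (5.784,2.000)–(6.000,1.565)
cell (5,2): code 1000 → (6.000,2.175)–(5.784,2.000)
cell (6,0): code 0100 → (6.371,1.000)–(7.000,0.722)
cell (6,1): code 1110 → (6.000,1.565)–(6.371,1.000)
cell (6,2): code 1001 → (7.000,2.668)–(6.000,2.175)
cell (7,0): code 0010 → (7.000,0.722)–(7.363,1.000)
cell (7,1): code 0011 → (7.363,1.000)–(7.720,2.000)
cell (7,2): code 0001 → (7.720,2.000)–(7.000,2.668)
total: 12 segments, chained into 2 closed loop(s), length Σ = 9.431274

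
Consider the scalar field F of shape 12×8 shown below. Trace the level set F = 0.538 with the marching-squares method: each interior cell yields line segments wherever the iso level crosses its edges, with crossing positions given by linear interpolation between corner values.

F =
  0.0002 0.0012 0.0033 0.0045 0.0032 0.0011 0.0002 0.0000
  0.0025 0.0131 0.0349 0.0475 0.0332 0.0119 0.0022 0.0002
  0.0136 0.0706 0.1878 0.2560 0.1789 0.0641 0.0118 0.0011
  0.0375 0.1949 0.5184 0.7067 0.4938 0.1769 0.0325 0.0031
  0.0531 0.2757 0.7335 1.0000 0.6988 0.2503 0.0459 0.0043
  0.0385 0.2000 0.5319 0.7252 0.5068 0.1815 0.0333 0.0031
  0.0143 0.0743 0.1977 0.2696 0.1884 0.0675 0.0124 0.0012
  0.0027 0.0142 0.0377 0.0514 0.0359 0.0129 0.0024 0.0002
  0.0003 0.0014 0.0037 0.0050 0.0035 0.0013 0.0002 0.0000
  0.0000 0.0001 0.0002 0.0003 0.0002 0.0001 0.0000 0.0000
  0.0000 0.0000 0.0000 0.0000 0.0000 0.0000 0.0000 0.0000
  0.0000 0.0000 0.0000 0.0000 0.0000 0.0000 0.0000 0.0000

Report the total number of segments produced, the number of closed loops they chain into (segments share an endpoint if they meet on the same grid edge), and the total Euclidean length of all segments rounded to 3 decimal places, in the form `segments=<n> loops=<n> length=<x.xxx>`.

cell (2,2): code 0100 → (2.626,3.000)–(3.000,2.104)
cell (2,3): code 1000 → (3.000,3.792)–(2.626,3.000)
cell (3,1): code 0100 → (3.091,2.000)–(4.000,1.573)
cell (3,2): code 1110 → (3.000,2.104)–(3.091,2.000)
cell (3,3): code 1101 → (3.216,4.000)–(3.000,3.792)
cell (3,4): code 1000 → (4.000,4.359)–(3.216,4.000)
cell (4,1): code 0010 → (4.000,1.573)–(4.970,2.000)
cell (4,2): code 0111 → (4.970,2.000)–(5.000,2.032)
cell (4,3): code 1011 → (5.000,3.857)–(4.838,4.000)
cell (4,4): code 0001 → (4.838,4.000)–(4.000,4.359)
cell (5,2): code 0010 → (5.000,2.032)–(5.411,3.000)
cell (5,3): code 0001 → (5.411,3.000)–(5.000,3.857)
total: 12 segments, chained into 1 closed loop(s), length Σ = 8.384858

segments=12 loops=1 length=8.385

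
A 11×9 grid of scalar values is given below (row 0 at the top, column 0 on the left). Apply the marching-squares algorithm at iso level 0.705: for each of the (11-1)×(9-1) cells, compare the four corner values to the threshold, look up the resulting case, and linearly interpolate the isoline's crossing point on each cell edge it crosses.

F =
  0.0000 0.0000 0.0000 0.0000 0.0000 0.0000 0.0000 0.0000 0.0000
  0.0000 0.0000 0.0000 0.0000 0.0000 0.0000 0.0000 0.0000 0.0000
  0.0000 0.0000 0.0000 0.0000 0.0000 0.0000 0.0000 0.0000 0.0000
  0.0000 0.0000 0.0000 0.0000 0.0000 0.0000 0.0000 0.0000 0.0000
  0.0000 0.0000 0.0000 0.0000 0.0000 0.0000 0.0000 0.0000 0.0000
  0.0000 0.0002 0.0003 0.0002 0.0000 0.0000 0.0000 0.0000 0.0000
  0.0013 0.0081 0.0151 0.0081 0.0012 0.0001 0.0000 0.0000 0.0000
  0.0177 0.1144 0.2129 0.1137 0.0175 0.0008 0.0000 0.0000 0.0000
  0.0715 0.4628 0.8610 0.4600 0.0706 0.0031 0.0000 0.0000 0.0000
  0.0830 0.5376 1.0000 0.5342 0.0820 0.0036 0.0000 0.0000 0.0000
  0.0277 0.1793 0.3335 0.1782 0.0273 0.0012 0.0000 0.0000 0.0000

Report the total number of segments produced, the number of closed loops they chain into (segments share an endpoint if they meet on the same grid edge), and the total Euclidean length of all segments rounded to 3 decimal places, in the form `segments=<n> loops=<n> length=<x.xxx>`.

segments=6 loops=1 length=4.526

cell (7,1): code 0100 → (7.759,2.000)–(8.000,1.608)
cell (7,2): code 1000 → (8.000,2.389)–(7.759,2.000)
cell (8,1): code 0110 → (8.000,1.608)–(9.000,1.362)
cell (8,2): code 1001 → (9.000,2.633)–(8.000,2.389)
cell (9,1): code 0010 → (9.000,1.362)–(9.443,2.000)
cell (9,2): code 0001 → (9.443,2.000)–(9.000,2.633)
total: 6 segments, chained into 1 closed loop(s), length Σ = 4.525677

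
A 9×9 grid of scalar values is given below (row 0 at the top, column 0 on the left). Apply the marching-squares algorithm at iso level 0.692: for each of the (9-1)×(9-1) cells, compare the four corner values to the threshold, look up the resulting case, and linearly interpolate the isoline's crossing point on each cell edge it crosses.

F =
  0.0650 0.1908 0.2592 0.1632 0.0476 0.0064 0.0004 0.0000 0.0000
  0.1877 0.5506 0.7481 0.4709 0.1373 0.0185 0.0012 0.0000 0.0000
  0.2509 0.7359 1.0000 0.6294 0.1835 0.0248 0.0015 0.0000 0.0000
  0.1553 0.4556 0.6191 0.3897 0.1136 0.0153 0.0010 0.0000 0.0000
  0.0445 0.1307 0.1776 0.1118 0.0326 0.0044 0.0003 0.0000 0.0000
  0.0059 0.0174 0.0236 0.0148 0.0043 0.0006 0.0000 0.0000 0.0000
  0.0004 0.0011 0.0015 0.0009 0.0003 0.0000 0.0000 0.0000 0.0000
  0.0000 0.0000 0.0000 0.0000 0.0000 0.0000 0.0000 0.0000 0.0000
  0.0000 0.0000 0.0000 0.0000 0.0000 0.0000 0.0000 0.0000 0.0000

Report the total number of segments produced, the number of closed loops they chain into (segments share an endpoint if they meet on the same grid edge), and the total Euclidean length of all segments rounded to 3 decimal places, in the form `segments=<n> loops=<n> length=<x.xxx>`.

cell (0,1): code 0100 → (0.885,2.000)–(1.000,1.716)
cell (0,2): code 1000 → (1.000,2.202)–(0.885,2.000)
cell (1,0): code 0100 → (1.763,1.000)–(2.000,0.909)
cell (1,1): code 1110 → (1.000,1.716)–(1.763,1.000)
cell (1,2): code 1001 → (2.000,2.831)–(1.000,2.202)
cell (2,0): code 0010 → (2.000,0.909)–(2.157,1.000)
cell (2,1): code 0011 → (2.157,1.000)–(2.809,2.000)
cell (2,2): code 0001 → (2.809,2.000)–(2.000,2.831)
total: 8 segments, chained into 1 closed loop(s), length Σ = 5.554413

segments=8 loops=1 length=5.554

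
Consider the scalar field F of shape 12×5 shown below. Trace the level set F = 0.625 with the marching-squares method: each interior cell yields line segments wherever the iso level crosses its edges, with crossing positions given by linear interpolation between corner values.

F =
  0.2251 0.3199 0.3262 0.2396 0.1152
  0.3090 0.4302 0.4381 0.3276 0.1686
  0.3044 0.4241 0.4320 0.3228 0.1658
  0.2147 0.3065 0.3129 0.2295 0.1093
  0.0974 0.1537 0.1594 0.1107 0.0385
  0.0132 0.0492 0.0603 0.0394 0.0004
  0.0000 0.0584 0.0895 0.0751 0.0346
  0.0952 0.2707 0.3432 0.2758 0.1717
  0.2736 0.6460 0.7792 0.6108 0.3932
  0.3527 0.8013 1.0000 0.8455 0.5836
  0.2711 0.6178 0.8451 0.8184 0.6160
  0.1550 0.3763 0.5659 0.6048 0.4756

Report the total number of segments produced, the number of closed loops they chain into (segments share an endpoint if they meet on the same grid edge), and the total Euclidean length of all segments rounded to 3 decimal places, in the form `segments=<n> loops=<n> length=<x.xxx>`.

cell (7,0): code 0100 → (7.944,1.000)–(8.000,0.944)
cell (7,1): code 1100 → (7.646,2.000)–(7.944,1.000)
cell (7,2): code 1000 → (8.000,2.916)–(7.646,2.000)
cell (8,0): code 0110 → (8.000,0.944)–(9.000,0.607)
cell (8,2): code 1101 → (8.061,3.000)–(8.000,2.916)
cell (8,3): code 1000 → (9.000,3.842)–(8.061,3.000)
cell (9,0): code 0010 → (9.000,0.607)–(9.961,1.000)
cell (9,1): code 0111 → (9.961,1.000)–(10.000,1.032)
cell (9,3): code 1001 → (10.000,3.956)–(9.000,3.842)
cell (10,1): code 0010 → (10.000,1.032)–(10.788,2.000)
cell (10,2): code 0011 → (10.788,2.000)–(10.905,3.000)
cell (10,3): code 0001 → (10.905,3.000)–(10.000,3.956)
total: 12 segments, chained into 1 closed loop(s), length Σ = 10.191628

segments=12 loops=1 length=10.192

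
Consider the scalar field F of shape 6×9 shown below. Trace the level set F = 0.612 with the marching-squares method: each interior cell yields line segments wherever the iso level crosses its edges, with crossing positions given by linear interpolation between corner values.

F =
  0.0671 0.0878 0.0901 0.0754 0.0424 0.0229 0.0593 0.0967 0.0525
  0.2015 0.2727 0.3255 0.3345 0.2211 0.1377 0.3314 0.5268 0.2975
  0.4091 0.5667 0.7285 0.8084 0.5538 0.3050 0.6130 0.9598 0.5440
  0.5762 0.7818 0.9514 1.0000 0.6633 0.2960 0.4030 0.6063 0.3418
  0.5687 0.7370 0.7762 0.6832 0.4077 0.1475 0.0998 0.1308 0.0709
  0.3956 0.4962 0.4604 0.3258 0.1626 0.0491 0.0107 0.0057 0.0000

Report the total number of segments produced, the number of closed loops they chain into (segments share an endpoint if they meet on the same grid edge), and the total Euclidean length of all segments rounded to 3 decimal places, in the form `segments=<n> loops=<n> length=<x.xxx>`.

cell (1,1): code 0100 → (1.711,2.000)–(2.000,1.280)
cell (1,2): code 1100 → (1.586,3.000)–(1.711,2.000)
cell (1,3): code 1000 → (2.000,3.771)–(1.586,3.000)
cell (1,5): code 0100 → (1.996,6.000)–(2.000,5.997)
cell (1,6): code 1100 → (1.197,7.000)–(1.996,6.000)
cell (1,7): code 1000 → (2.000,7.836)–(1.197,7.000)
cell (2,0): code 0100 → (2.211,1.000)–(3.000,0.174)
cell (2,1): code 1110 → (2.000,1.280)–(2.211,1.000)
cell (2,3): code 1101 → (2.532,4.000)–(2.000,3.771)
cell (2,4): code 1000 → (3.000,4.140)–(2.532,4.000)
cell (2,5): code 0010 → (2.000,5.997)–(2.005,6.000)
cell (2,6): code 0011 → (2.005,6.000)–(2.984,7.000)
cell (2,7): code 0001 → (2.984,7.000)–(2.000,7.836)
cell (3,0): code 0110 → (3.000,0.174)–(4.000,0.257)
cell (3,3): code 1011 → (4.000,3.258)–(3.201,4.000)
cell (3,4): code 0001 → (3.201,4.000)–(3.000,4.140)
cell (4,0): code 0010 → (4.000,0.257)–(4.519,1.000)
cell (4,1): code 0011 → (4.519,1.000)–(4.520,2.000)
cell (4,2): code 0011 → (4.520,2.000)–(4.199,3.000)
cell (4,3): code 0001 → (4.199,3.000)–(4.000,3.258)
total: 20 segments, chained into 2 closed loop(s), length Σ = 15.982155

segments=20 loops=2 length=15.982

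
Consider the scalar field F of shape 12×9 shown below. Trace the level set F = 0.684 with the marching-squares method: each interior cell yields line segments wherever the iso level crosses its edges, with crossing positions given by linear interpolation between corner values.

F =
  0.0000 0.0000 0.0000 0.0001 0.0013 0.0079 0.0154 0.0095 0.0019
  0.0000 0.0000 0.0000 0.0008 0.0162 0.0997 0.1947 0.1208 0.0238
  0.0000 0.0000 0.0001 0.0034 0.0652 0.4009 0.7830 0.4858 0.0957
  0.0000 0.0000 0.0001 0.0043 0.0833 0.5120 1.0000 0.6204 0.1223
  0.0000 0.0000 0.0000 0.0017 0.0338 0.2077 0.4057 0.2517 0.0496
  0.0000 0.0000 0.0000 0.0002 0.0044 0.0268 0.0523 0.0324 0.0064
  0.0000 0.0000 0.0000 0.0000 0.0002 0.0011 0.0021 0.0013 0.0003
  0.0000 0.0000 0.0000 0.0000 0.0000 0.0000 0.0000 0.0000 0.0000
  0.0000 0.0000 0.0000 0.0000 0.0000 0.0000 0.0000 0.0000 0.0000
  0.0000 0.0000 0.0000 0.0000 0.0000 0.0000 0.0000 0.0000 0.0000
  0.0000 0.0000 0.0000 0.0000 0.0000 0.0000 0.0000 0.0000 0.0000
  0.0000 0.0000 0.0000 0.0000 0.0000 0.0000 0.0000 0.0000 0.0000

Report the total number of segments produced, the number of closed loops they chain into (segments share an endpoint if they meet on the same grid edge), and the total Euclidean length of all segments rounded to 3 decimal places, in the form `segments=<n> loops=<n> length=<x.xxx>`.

cell (1,5): code 0100 → (1.832,6.000)–(2.000,5.741)
cell (1,6): code 1000 → (2.000,6.333)–(1.832,6.000)
cell (2,5): code 0110 → (2.000,5.741)–(3.000,5.352)
cell (2,6): code 1001 → (3.000,6.832)–(2.000,6.333)
cell (3,5): code 0010 → (3.000,5.352)–(3.532,6.000)
cell (3,6): code 0001 → (3.532,6.000)–(3.000,6.832)
total: 6 segments, chained into 1 closed loop(s), length Σ = 4.698340

segments=6 loops=1 length=4.698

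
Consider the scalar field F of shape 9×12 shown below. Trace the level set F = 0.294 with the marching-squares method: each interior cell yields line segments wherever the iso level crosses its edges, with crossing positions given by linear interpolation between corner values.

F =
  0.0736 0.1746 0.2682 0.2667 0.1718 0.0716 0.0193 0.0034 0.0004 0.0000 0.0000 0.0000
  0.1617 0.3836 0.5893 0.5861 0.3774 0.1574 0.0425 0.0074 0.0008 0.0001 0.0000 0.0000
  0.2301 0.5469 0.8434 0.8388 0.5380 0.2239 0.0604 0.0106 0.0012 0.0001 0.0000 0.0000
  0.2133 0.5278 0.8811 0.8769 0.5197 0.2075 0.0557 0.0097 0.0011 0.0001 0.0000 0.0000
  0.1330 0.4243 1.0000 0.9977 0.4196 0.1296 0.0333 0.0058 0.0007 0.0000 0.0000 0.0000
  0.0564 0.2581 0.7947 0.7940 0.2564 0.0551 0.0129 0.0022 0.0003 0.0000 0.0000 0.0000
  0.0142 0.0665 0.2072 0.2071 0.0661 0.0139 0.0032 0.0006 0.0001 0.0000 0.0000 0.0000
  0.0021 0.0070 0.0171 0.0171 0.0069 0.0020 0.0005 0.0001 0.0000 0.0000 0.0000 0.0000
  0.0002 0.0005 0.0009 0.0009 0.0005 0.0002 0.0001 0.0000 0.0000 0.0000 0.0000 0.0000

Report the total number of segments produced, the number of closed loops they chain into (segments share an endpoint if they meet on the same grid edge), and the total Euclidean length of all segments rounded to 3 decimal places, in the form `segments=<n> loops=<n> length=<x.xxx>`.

segments=18 loops=1 length=16.396

cell (0,0): code 0100 → (0.571,1.000)–(1.000,0.596)
cell (0,1): code 1100 → (0.080,2.000)–(0.571,1.000)
cell (0,2): code 1100 → (0.085,3.000)–(0.080,2.000)
cell (0,3): code 1100 → (0.594,4.000)–(0.085,3.000)
cell (0,4): code 1000 → (1.000,4.379)–(0.594,4.000)
cell (1,0): code 0110 → (1.000,0.596)–(2.000,0.202)
cell (1,4): code 1001 → (2.000,4.777)–(1.000,4.379)
cell (2,0): code 0110 → (2.000,0.202)–(3.000,0.257)
cell (2,4): code 1001 → (3.000,4.723)–(2.000,4.777)
cell (3,0): code 0110 → (3.000,0.257)–(4.000,0.553)
cell (3,4): code 1001 → (4.000,4.433)–(3.000,4.723)
cell (4,0): code 0010 → (4.000,0.553)–(4.784,1.000)
cell (4,1): code 0111 → (4.784,1.000)–(5.000,1.067)
cell (4,3): code 1011 → (5.000,3.930)–(4.770,4.000)
cell (4,4): code 0001 → (4.770,4.000)–(4.000,4.433)
cell (5,1): code 0010 → (5.000,1.067)–(5.852,2.000)
cell (5,2): code 0011 → (5.852,2.000)–(5.852,3.000)
cell (5,3): code 0001 → (5.852,3.000)–(5.000,3.930)
total: 18 segments, chained into 1 closed loop(s), length Σ = 16.396051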